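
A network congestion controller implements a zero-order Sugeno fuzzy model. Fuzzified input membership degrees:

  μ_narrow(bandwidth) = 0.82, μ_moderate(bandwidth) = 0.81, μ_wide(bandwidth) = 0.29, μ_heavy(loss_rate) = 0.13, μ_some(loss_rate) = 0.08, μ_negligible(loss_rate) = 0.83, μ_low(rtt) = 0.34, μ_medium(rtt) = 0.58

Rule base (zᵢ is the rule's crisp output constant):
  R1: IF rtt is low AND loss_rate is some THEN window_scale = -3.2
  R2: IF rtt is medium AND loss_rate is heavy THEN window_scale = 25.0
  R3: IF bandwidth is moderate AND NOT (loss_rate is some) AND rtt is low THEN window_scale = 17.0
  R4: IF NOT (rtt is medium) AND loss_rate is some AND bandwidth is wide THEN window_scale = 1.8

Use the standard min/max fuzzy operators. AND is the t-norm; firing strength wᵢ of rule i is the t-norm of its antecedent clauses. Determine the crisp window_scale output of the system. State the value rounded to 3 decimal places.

14.156

R1 (z=-3.2): low=0.34, some=0.08; AND[min(a, b)] → w = 0.08
R2 (z=25.0): medium=0.58, heavy=0.13; AND[min(a, b)] → w = 0.13
R3 (z=17.0): moderate=0.81, ¬some=1−0.08=0.92, low=0.34; AND[min(a, b)] → w = 0.34
R4 (z=1.8): ¬medium=1−0.58=0.42, some=0.08, wide=0.29; AND[min(a, b)] → w = 0.08
Weighted average = (0.08·-3.2 + 0.13·25.0 + 0.34·17.0 + 0.08·1.8) / (0.08 + 0.13 + 0.34 + 0.08)
  = 8.9180 / 0.6300 = 14.156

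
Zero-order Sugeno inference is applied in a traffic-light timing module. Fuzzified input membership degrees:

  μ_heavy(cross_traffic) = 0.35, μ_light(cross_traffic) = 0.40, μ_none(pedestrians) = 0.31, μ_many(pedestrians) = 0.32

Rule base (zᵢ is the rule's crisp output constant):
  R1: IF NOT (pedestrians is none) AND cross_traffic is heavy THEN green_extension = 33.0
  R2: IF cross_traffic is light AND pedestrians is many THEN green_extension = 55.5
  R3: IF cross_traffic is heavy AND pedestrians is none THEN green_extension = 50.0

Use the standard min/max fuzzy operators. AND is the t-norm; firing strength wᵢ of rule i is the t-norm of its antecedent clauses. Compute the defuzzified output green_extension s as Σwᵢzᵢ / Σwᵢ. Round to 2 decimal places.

45.72

R1 (z=33.0): ¬none=1−0.31=0.69, heavy=0.35; AND[min(a, b)] → w = 0.35
R2 (z=55.5): light=0.40, many=0.32; AND[min(a, b)] → w = 0.32
R3 (z=50.0): heavy=0.35, none=0.31; AND[min(a, b)] → w = 0.31
Weighted average = (0.35·33.0 + 0.32·55.5 + 0.31·50.0) / (0.35 + 0.32 + 0.31)
  = 44.8100 / 0.9800 = 45.72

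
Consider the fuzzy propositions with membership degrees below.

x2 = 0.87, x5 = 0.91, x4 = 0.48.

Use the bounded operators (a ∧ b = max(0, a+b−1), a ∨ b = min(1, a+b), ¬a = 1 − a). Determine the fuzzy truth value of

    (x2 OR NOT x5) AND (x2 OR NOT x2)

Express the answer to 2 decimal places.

0.96

NOT x5 = 1 − 0.91 = 0.09
x2 OR NOT x5 = min(1, a+b) on (0.87, 0.09) = 0.96
NOT x2 = 1 − 0.87 = 0.13
x2 OR NOT x2 = min(1, a+b) on (0.87, 0.13) = 1.00
(x2 OR NOT x5) AND (x2 OR NOT x2) = max(0, a+b−1) on (0.96, 1.00) = 0.96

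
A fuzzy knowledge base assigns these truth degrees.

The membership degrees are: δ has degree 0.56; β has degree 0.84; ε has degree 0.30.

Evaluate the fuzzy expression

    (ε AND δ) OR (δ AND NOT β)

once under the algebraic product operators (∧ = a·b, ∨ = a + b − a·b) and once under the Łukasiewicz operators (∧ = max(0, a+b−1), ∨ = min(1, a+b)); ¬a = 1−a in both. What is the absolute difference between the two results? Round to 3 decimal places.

0.243

Under algebraic product:
  ε AND δ = a·b on (0.3000, 0.5600) = 0.1680
  NOT β = 1 − 0.8400 = 0.1600
  δ AND NOT β = a·b on (0.5600, 0.1600) = 0.0896
  (ε AND δ) OR (δ AND NOT β) = a + b − a·b on (0.1680, 0.0896) = 0.2425
  → value = 0.2425
Under Łukasiewicz:
  ε AND δ = max(0, a+b−1) on (0.30, 0.56) = 0.00
  NOT β = 1 − 0.84 = 0.16
  δ AND NOT β = max(0, a+b−1) on (0.56, 0.16) = 0.00
  (ε AND δ) OR (δ AND NOT β) = min(1, a+b) on (0.00, 0.00) = 0.00
  → value = 0.0000
|0.2425 − 0.0000| = 0.243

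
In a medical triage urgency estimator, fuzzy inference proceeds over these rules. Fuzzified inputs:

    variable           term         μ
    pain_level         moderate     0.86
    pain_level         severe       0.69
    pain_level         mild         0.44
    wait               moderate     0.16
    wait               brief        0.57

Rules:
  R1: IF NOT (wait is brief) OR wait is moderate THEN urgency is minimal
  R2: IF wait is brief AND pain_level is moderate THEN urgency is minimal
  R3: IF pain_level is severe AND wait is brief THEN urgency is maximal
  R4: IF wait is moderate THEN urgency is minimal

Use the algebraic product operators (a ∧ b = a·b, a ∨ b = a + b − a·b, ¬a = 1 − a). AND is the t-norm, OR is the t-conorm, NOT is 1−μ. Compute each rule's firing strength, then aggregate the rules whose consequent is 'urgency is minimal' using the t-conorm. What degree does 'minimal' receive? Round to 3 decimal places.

0.795

R1: ¬brief=1−0.57=0.43, moderate=0.16; OR[a + b − a·b] → w = 0.5212
R2: brief=0.57, moderate=0.86; AND[a·b] → w = 0.4902
R3: severe=0.69, brief=0.57; AND[a·b] → w = 0.3933
R4: moderate=0.16 → w = 0.1600
Rules with consequent 'minimal': {R1, R2, R4} → strengths 0.5212, 0.4902, 0.1600
Aggregate via t-conorm [a + b − a·b]: 0.7950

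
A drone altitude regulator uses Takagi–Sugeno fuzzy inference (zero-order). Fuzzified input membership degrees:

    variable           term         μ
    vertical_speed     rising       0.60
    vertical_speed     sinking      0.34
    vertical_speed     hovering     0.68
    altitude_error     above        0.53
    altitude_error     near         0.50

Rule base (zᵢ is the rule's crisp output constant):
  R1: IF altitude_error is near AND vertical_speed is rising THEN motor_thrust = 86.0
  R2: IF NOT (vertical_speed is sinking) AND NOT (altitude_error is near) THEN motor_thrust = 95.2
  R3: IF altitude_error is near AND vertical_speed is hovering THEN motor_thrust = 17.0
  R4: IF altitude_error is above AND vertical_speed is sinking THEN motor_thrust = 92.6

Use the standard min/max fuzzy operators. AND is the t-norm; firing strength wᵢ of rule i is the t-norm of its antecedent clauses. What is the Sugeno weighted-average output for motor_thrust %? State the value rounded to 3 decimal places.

70.970

R1 (z=86.0): near=0.50, rising=0.60; AND[min(a, b)] → w = 0.50
R2 (z=95.2): ¬sinking=1−0.34=0.66, ¬near=1−0.50=0.50; AND[min(a, b)] → w = 0.50
R3 (z=17.0): near=0.50, hovering=0.68; AND[min(a, b)] → w = 0.50
R4 (z=92.6): above=0.53, sinking=0.34; AND[min(a, b)] → w = 0.34
Weighted average = (0.50·86.0 + 0.50·95.2 + 0.50·17.0 + 0.34·92.6) / (0.50 + 0.50 + 0.50 + 0.34)
  = 130.5840 / 1.8400 = 70.970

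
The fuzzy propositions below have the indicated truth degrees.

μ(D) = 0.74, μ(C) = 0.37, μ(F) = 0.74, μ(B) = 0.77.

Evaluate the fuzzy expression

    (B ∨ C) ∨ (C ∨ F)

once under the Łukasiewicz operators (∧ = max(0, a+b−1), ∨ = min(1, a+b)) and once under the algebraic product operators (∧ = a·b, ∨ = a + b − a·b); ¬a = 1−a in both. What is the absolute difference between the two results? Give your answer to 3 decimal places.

0.024

Under Łukasiewicz:
  B ∨ C = min(1, a+b) on (0.77, 0.37) = 1.00
  C ∨ F = min(1, a+b) on (0.37, 0.74) = 1.00
  (B ∨ C) ∨ (C ∨ F) = min(1, a+b) on (1.00, 1.00) = 1.00
  → value = 1.0000
Under algebraic product:
  B ∨ C = a + b − a·b on (0.7700, 0.3700) = 0.8551
  C ∨ F = a + b − a·b on (0.3700, 0.7400) = 0.8362
  (B ∨ C) ∨ (C ∨ F) = a + b − a·b on (0.8551, 0.8362) = 0.9763
  → value = 0.9763
|1.0000 − 0.9763| = 0.024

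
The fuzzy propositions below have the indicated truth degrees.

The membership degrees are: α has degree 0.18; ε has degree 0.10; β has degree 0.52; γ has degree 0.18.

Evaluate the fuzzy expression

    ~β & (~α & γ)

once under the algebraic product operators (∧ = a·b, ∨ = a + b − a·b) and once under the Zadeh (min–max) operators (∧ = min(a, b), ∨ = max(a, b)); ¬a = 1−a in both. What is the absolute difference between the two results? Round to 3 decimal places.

0.109

Under algebraic product:
  ~β = 1 − 0.5200 = 0.4800
  ~α = 1 − 0.1800 = 0.8200
  ~α & γ = a·b on (0.8200, 0.1800) = 0.1476
  ~β & (~α & γ) = a·b on (0.4800, 0.1476) = 0.0708
  → value = 0.0708
Under Zadeh (min–max):
  ~β = 1 − 0.52 = 0.48
  ~α = 1 − 0.18 = 0.82
  ~α & γ = min(a, b) on (0.82, 0.18) = 0.18
  ~β & (~α & γ) = min(a, b) on (0.48, 0.18) = 0.18
  → value = 0.1800
|0.0708 − 0.1800| = 0.109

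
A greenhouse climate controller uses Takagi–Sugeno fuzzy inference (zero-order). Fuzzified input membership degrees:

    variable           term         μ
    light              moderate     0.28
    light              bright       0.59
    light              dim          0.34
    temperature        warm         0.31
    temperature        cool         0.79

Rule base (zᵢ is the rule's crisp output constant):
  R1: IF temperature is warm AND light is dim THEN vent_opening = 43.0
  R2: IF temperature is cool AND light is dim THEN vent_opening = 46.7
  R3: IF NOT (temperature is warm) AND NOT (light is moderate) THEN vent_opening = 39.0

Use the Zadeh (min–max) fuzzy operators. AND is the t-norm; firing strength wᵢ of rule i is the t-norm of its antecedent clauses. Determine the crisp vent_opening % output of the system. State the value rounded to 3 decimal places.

41.879

R1 (z=43.0): warm=0.31, dim=0.34; AND[min(a, b)] → w = 0.31
R2 (z=46.7): cool=0.79, dim=0.34; AND[min(a, b)] → w = 0.34
R3 (z=39.0): ¬warm=1−0.31=0.69, ¬moderate=1−0.28=0.72; AND[min(a, b)] → w = 0.69
Weighted average = (0.31·43.0 + 0.34·46.7 + 0.69·39.0) / (0.31 + 0.34 + 0.69)
  = 56.1180 / 1.3400 = 41.879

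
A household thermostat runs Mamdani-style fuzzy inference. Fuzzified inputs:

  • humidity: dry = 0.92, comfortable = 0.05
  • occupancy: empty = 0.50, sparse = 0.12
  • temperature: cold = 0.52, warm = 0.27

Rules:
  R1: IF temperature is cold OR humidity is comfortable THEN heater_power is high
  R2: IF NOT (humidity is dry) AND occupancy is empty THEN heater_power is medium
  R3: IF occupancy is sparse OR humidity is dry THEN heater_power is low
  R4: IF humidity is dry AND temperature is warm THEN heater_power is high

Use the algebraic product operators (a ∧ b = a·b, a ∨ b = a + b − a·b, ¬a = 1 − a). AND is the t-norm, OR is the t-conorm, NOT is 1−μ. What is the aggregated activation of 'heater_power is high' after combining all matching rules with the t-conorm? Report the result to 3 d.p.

R1: cold=0.52, comfortable=0.05; OR[a + b − a·b] → w = 0.5440
R2: ¬dry=1−0.92=0.08, empty=0.50; AND[a·b] → w = 0.0400
R3: sparse=0.12, dry=0.92; OR[a + b − a·b] → w = 0.9296
R4: dry=0.92, warm=0.27; AND[a·b] → w = 0.2484
Rules with consequent 'high': {R1, R4} → strengths 0.5440, 0.2484
Aggregate via t-conorm [a + b − a·b]: 0.6573

0.657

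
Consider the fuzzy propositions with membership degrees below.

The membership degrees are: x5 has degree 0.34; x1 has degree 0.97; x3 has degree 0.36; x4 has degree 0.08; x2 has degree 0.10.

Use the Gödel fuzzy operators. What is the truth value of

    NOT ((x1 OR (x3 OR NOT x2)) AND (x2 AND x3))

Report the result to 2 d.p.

NOT x2 = 1 − 0.10 = 0.90
x3 OR NOT x2 = max(a, b) on (0.36, 0.90) = 0.90
x1 OR (x3 OR NOT x2) = max(a, b) on (0.97, 0.90) = 0.97
x2 AND x3 = min(a, b) on (0.10, 0.36) = 0.10
(x1 OR (x3 OR NOT x2)) AND (x2 AND x3) = min(a, b) on (0.97, 0.10) = 0.10
NOT ((x1 OR (x3 OR NOT x2)) AND (x2 AND x3)) = 1 − 0.10 = 0.90

0.90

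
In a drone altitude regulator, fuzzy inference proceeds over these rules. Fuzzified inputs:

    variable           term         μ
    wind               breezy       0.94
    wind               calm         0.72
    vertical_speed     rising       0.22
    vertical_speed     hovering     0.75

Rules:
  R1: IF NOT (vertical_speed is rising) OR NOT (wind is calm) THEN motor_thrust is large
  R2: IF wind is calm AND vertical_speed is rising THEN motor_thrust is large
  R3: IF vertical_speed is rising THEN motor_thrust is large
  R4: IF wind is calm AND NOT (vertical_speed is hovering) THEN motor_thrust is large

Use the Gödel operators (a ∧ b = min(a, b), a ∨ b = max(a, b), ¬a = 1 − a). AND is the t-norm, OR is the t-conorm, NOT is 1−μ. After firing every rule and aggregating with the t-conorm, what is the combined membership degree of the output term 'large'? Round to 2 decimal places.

R1: ¬rising=1−0.22=0.78, ¬calm=1−0.72=0.28; OR[max(a, b)] → w = 0.78
R2: calm=0.72, rising=0.22; AND[min(a, b)] → w = 0.22
R3: rising=0.22 → w = 0.22
R4: calm=0.72, ¬hovering=1−0.75=0.25; AND[min(a, b)] → w = 0.25
Rules with consequent 'large': {R1, R2, R3, R4} → strengths 0.78, 0.22, 0.22, 0.25
Aggregate via t-conorm [max(a, b)]: 0.78

0.78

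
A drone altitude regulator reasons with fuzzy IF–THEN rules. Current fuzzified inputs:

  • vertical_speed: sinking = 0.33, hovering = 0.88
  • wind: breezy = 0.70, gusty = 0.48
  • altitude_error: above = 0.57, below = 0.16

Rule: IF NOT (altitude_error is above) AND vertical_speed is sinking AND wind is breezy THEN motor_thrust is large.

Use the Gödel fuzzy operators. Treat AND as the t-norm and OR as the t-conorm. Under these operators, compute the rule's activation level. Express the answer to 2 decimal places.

0.33

firing strength: ¬above=1−0.57=0.43, sinking=0.33, breezy=0.70; AND[min(a, b)] → w = 0.33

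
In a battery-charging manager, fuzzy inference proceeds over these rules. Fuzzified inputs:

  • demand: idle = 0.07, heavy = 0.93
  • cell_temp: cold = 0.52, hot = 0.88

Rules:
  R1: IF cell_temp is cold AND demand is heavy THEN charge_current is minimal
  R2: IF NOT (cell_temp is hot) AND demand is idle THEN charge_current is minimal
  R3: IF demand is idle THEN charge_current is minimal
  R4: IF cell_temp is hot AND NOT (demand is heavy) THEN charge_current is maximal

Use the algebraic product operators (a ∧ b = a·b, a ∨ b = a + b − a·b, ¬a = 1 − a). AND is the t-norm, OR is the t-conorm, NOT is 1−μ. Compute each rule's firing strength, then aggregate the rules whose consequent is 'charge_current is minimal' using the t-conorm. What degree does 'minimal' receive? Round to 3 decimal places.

0.524

R1: cold=0.52, heavy=0.93; AND[a·b] → w = 0.4836
R2: ¬hot=1−0.88=0.12, idle=0.07; AND[a·b] → w = 0.0084
R3: idle=0.07 → w = 0.0700
R4: hot=0.88, ¬heavy=1−0.93=0.07; AND[a·b] → w = 0.0616
Rules with consequent 'minimal': {R1, R2, R3} → strengths 0.4836, 0.0084, 0.0700
Aggregate via t-conorm [a + b − a·b]: 0.5238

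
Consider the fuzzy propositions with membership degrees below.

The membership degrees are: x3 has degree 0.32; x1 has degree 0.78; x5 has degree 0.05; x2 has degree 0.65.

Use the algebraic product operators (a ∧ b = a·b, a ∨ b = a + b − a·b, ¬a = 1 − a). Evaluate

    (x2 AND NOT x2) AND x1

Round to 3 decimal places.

0.177

NOT x2 = 1 − 0.6500 = 0.3500
x2 AND NOT x2 = a·b on (0.6500, 0.3500) = 0.2275
(x2 AND NOT x2) AND x1 = a·b on (0.2275, 0.7800) = 0.1774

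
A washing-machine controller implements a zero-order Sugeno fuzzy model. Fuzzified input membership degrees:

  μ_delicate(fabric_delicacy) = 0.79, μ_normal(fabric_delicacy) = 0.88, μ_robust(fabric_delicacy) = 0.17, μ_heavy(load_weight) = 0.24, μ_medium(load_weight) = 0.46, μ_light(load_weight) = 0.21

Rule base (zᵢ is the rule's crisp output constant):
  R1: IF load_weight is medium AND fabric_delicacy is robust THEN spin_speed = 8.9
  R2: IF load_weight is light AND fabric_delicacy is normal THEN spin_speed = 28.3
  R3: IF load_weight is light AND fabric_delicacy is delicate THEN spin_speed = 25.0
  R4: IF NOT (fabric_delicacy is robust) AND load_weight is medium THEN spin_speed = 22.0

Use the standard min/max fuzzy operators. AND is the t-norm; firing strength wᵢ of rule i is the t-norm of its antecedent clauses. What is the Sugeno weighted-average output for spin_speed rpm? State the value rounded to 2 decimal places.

21.74

R1 (z=8.9): medium=0.46, robust=0.17; AND[min(a, b)] → w = 0.17
R2 (z=28.3): light=0.21, normal=0.88; AND[min(a, b)] → w = 0.21
R3 (z=25.0): light=0.21, delicate=0.79; AND[min(a, b)] → w = 0.21
R4 (z=22.0): ¬robust=1−0.17=0.83, medium=0.46; AND[min(a, b)] → w = 0.46
Weighted average = (0.17·8.9 + 0.21·28.3 + 0.21·25.0 + 0.46·22.0) / (0.17 + 0.21 + 0.21 + 0.46)
  = 22.8260 / 1.0500 = 21.74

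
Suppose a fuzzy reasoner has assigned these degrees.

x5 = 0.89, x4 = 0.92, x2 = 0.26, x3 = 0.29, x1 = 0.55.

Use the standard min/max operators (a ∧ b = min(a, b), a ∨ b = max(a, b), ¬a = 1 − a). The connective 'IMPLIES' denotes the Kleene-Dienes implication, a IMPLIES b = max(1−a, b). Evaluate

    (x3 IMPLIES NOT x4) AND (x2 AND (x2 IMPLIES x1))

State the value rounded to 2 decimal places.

NOT x4 = 1 − 0.92 = 0.08
x3 IMPLIES NOT x4  [Kleene-Dienes: max(1−a, b)] with a=0.29, b=0.08 → 0.71
x2 IMPLIES x1  [Kleene-Dienes: max(1−a, b)] with a=0.26, b=0.55 → 0.74
x2 AND (x2 IMPLIES x1) = min(a, b) on (0.26, 0.74) = 0.26
(x3 IMPLIES NOT x4) AND (x2 AND (x2 IMPLIES x1)) = min(a, b) on (0.71, 0.26) = 0.26

0.26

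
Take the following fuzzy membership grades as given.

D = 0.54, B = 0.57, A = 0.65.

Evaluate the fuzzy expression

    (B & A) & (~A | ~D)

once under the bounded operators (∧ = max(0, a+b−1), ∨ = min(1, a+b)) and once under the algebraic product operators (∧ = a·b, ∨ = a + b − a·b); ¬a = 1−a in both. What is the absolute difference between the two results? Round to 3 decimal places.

0.210

Under bounded:
  B & A = max(0, a+b−1) on (0.57, 0.65) = 0.22
  ~A = 1 − 0.65 = 0.35
  ~D = 1 − 0.54 = 0.46
  ~A | ~D = min(1, a+b) on (0.35, 0.46) = 0.81
  (B & A) & (~A | ~D) = max(0, a+b−1) on (0.22, 0.81) = 0.03
  → value = 0.0300
Under algebraic product:
  B & A = a·b on (0.5700, 0.6500) = 0.3705
  ~A = 1 − 0.6500 = 0.3500
  ~D = 1 − 0.5400 = 0.4600
  ~A | ~D = a + b − a·b on (0.3500, 0.4600) = 0.6490
  (B & A) & (~A | ~D) = a·b on (0.3705, 0.6490) = 0.2405
  → value = 0.2405
|0.0300 − 0.2405| = 0.210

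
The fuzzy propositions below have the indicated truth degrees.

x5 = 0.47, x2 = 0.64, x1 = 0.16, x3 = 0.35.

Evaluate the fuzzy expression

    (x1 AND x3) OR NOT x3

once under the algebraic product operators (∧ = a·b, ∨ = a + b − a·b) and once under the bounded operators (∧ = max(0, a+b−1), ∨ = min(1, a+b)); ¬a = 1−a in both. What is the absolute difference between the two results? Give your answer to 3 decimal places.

0.020

Under algebraic product:
  x1 AND x3 = a·b on (0.1600, 0.3500) = 0.0560
  NOT x3 = 1 − 0.3500 = 0.6500
  (x1 AND x3) OR NOT x3 = a + b − a·b on (0.0560, 0.6500) = 0.6696
  → value = 0.6696
Under bounded:
  x1 AND x3 = max(0, a+b−1) on (0.16, 0.35) = 0.00
  NOT x3 = 1 − 0.35 = 0.65
  (x1 AND x3) OR NOT x3 = min(1, a+b) on (0.00, 0.65) = 0.65
  → value = 0.6500
|0.6696 − 0.6500| = 0.020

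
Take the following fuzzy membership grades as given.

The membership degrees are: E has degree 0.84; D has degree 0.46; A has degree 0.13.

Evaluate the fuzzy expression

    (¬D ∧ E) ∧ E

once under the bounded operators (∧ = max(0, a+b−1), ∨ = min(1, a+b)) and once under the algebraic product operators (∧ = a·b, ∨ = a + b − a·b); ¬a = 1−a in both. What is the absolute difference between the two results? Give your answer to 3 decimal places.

Under bounded:
  ¬D = 1 − 0.46 = 0.54
  ¬D ∧ E = max(0, a+b−1) on (0.54, 0.84) = 0.38
  (¬D ∧ E) ∧ E = max(0, a+b−1) on (0.38, 0.84) = 0.22
  → value = 0.2200
Under algebraic product:
  ¬D = 1 − 0.4600 = 0.5400
  ¬D ∧ E = a·b on (0.5400, 0.8400) = 0.4536
  (¬D ∧ E) ∧ E = a·b on (0.4536, 0.8400) = 0.3810
  → value = 0.3810
|0.2200 − 0.3810| = 0.161

0.161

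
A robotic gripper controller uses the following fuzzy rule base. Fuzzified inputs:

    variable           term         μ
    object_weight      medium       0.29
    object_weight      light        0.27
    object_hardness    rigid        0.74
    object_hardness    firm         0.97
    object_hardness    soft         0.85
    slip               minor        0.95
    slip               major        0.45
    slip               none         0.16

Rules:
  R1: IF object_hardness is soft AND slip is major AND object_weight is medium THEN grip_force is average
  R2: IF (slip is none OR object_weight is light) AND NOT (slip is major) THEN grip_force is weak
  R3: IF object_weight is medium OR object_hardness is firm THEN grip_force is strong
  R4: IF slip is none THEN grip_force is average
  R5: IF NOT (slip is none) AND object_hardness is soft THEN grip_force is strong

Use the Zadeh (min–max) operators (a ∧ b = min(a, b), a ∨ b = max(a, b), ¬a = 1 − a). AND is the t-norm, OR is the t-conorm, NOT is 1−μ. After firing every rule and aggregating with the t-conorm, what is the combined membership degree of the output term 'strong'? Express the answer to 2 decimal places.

R1: soft=0.85, major=0.45, medium=0.29; AND[min(a, b)] → w = 0.29
R2: (none=0.16 OR light=0.27) = 0.27; AND[min(a, b)] with ¬major=1−0.45=0.55 → w = 0.27
R3: medium=0.29, firm=0.97; OR[max(a, b)] → w = 0.97
R4: none=0.16 → w = 0.16
R5: ¬none=1−0.16=0.84, soft=0.85; AND[min(a, b)] → w = 0.84
Rules with consequent 'strong': {R3, R5} → strengths 0.97, 0.84
Aggregate via t-conorm [max(a, b)]: 0.97

0.97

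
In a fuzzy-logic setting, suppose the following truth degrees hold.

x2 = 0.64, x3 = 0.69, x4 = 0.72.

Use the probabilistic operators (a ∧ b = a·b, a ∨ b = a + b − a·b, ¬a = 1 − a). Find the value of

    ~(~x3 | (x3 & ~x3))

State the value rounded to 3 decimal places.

~x3 = 1 − 0.6900 = 0.3100
~x3 = 1 − 0.6900 = 0.3100
x3 & ~x3 = a·b on (0.6900, 0.3100) = 0.2139
~x3 | (x3 & ~x3) = a + b − a·b on (0.3100, 0.2139) = 0.4576
~(~x3 | (x3 & ~x3)) = 1 − 0.4576 = 0.5424

0.542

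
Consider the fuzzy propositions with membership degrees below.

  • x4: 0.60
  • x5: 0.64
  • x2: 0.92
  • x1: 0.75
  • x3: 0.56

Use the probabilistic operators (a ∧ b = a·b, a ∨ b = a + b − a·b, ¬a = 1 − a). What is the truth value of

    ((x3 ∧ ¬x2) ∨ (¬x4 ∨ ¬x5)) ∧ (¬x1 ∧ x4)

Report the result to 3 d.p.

¬x2 = 1 − 0.9200 = 0.0800
x3 ∧ ¬x2 = a·b on (0.5600, 0.0800) = 0.0448
¬x4 = 1 − 0.6000 = 0.4000
¬x5 = 1 − 0.6400 = 0.3600
¬x4 ∨ ¬x5 = a + b − a·b on (0.4000, 0.3600) = 0.6160
(x3 ∧ ¬x2) ∨ (¬x4 ∨ ¬x5) = a + b − a·b on (0.0448, 0.6160) = 0.6332
¬x1 = 1 − 0.7500 = 0.2500
¬x1 ∧ x4 = a·b on (0.2500, 0.6000) = 0.1500
((x3 ∧ ¬x2) ∨ (¬x4 ∨ ¬x5)) ∧ (¬x1 ∧ x4) = a·b on (0.6332, 0.1500) = 0.0950

0.095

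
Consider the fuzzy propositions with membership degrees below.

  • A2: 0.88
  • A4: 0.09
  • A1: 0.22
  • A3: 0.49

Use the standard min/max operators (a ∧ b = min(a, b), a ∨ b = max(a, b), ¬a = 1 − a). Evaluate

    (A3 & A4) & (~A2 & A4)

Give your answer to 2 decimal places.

0.09

A3 & A4 = min(a, b) on (0.49, 0.09) = 0.09
~A2 = 1 − 0.88 = 0.12
~A2 & A4 = min(a, b) on (0.12, 0.09) = 0.09
(A3 & A4) & (~A2 & A4) = min(a, b) on (0.09, 0.09) = 0.09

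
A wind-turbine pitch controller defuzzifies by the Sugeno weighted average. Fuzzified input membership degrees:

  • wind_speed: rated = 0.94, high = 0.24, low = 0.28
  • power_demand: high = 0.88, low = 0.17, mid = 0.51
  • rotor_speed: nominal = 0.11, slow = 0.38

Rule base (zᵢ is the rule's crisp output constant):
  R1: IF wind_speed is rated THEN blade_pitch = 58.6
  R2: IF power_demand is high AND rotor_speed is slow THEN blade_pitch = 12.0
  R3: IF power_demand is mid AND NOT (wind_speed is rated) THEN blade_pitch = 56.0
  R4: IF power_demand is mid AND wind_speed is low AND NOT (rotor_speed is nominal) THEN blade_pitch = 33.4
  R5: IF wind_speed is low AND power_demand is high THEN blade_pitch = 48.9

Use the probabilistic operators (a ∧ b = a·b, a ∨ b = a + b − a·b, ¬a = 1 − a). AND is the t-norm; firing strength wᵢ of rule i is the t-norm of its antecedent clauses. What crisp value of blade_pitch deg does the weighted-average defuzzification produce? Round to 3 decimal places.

45.937

R1 (z=58.6): rated=0.94 → w = 0.9400
R2 (z=12.0): high=0.88, slow=0.38; AND[a·b] → w = 0.3344
R3 (z=56.0): mid=0.51, ¬rated=1−0.94=0.06; AND[a·b] → w = 0.0306
R4 (z=33.4): mid=0.51, low=0.28, ¬nominal=1−0.11=0.89; AND[a·b] → w = 0.1271
R5 (z=48.9): low=0.28, high=0.88; AND[a·b] → w = 0.2464
Weighted average = (0.9400·58.6 + 0.3344·12.0 + 0.0306·56.0 + 0.1271·33.4 + 0.2464·48.9) / (0.9400 + 0.3344 + 0.0306 + 0.1271 + 0.2464)
  = 77.1042 / 1.6785 = 45.937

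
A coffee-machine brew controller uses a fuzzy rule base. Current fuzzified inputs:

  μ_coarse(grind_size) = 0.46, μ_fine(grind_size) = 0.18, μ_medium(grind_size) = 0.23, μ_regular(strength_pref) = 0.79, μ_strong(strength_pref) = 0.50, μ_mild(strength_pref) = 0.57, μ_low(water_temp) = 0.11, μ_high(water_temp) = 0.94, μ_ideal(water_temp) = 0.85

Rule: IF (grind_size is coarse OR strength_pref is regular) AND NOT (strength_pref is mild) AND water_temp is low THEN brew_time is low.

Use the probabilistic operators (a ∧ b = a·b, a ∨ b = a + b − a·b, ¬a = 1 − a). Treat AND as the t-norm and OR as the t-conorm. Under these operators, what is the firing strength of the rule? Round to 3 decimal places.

0.042

firing strength: (coarse=0.46 OR regular=0.79) = 0.8866; AND[a·b] with ¬mild=1−0.57=0.43, low=0.11 → w = 0.0419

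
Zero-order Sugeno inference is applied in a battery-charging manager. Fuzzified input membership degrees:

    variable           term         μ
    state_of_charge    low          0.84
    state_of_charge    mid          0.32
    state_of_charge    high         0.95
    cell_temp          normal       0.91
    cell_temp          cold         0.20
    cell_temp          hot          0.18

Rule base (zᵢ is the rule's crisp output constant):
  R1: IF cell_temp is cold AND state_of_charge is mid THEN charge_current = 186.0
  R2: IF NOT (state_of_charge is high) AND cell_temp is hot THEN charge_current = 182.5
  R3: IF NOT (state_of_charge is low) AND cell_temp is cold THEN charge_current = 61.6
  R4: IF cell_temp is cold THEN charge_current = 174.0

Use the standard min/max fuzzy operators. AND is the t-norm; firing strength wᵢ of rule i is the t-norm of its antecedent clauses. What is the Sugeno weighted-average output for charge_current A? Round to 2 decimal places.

149.15

R1 (z=186.0): cold=0.20, mid=0.32; AND[min(a, b)] → w = 0.20
R2 (z=182.5): ¬high=1−0.95=0.05, hot=0.18; AND[min(a, b)] → w = 0.05
R3 (z=61.6): ¬low=1−0.84=0.16, cold=0.20; AND[min(a, b)] → w = 0.16
R4 (z=174.0): cold=0.20 → w = 0.20
Weighted average = (0.20·186.0 + 0.05·182.5 + 0.16·61.6 + 0.20·174.0) / (0.20 + 0.05 + 0.16 + 0.20)
  = 90.9810 / 0.6100 = 149.15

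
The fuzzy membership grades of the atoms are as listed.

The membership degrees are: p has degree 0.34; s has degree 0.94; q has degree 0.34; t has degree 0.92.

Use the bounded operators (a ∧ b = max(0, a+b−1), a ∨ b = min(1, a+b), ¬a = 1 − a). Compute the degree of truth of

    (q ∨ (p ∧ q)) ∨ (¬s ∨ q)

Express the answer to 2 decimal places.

p ∧ q = max(0, a+b−1) on (0.34, 0.34) = 0.00
q ∨ (p ∧ q) = min(1, a+b) on (0.34, 0.00) = 0.34
¬s = 1 − 0.94 = 0.06
¬s ∨ q = min(1, a+b) on (0.06, 0.34) = 0.40
(q ∨ (p ∧ q)) ∨ (¬s ∨ q) = min(1, a+b) on (0.34, 0.40) = 0.74

0.74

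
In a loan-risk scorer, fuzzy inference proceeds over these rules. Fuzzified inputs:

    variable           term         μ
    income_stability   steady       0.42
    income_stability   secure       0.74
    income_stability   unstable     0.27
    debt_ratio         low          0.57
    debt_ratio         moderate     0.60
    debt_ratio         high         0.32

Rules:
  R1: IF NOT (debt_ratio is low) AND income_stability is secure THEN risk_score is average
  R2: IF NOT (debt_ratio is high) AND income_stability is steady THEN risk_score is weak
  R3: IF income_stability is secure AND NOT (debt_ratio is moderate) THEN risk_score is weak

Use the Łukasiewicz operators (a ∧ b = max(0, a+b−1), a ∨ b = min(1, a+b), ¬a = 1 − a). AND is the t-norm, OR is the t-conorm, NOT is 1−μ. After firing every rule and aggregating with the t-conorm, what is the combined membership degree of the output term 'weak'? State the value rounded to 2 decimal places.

0.24

R1: ¬low=1−0.57=0.43, secure=0.74; AND[max(0, a+b−1)] → w = 0.17
R2: ¬high=1−0.32=0.68, steady=0.42; AND[max(0, a+b−1)] → w = 0.10
R3: secure=0.74, ¬moderate=1−0.60=0.40; AND[max(0, a+b−1)] → w = 0.14
Rules with consequent 'weak': {R2, R3} → strengths 0.10, 0.14
Aggregate via t-conorm [min(1, a+b)]: 0.24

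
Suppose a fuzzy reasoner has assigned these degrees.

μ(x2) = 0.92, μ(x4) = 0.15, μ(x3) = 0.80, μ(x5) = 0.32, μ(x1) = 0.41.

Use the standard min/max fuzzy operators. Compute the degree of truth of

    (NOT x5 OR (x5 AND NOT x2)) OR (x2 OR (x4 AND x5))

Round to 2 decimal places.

0.92

NOT x5 = 1 − 0.32 = 0.68
NOT x2 = 1 − 0.92 = 0.08
x5 AND NOT x2 = min(a, b) on (0.32, 0.08) = 0.08
NOT x5 OR (x5 AND NOT x2) = max(a, b) on (0.68, 0.08) = 0.68
x4 AND x5 = min(a, b) on (0.15, 0.32) = 0.15
x2 OR (x4 AND x5) = max(a, b) on (0.92, 0.15) = 0.92
(NOT x5 OR (x5 AND NOT x2)) OR (x2 OR (x4 AND x5)) = max(a, b) on (0.68, 0.92) = 0.92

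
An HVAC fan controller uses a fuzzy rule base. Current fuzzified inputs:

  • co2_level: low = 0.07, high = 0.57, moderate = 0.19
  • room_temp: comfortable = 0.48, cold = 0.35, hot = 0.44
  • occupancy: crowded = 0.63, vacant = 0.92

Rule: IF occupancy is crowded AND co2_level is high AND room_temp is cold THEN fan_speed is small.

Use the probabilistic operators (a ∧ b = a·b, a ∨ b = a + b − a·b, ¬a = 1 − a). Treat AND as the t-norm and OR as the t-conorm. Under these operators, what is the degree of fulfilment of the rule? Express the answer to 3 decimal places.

0.126

firing strength: crowded=0.63, high=0.57, cold=0.35; AND[a·b] → w = 0.1257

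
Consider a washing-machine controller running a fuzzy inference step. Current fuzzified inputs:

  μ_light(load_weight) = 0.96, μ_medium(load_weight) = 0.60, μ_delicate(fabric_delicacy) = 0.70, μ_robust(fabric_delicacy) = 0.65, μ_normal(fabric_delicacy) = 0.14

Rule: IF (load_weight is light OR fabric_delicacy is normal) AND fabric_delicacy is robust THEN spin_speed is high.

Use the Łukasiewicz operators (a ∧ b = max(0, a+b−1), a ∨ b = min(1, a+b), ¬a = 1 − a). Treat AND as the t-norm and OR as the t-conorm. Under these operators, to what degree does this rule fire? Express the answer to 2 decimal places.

firing strength: (light=0.96 OR normal=0.14) = 1.00; AND[max(0, a+b−1)] with robust=0.65 → w = 0.65

0.65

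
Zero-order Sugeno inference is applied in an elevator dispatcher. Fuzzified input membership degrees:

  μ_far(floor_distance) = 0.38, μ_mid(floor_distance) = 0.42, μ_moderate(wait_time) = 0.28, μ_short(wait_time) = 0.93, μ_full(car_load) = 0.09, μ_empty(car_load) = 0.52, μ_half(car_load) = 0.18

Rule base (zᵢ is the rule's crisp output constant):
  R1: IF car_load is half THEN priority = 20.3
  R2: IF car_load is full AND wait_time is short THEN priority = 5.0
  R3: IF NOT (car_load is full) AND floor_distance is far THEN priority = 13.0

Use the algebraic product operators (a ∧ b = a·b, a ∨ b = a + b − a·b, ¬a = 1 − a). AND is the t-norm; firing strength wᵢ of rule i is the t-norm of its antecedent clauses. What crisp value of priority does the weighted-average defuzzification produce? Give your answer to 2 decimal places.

R1 (z=20.3): half=0.18 → w = 0.1800
R2 (z=5.0): full=0.09, short=0.93; AND[a·b] → w = 0.0837
R3 (z=13.0): ¬full=1−0.09=0.91, far=0.38; AND[a·b] → w = 0.3458
Weighted average = (0.1800·20.3 + 0.0837·5.0 + 0.3458·13.0) / (0.1800 + 0.0837 + 0.3458)
  = 8.5679 / 0.6095 = 14.06

14.06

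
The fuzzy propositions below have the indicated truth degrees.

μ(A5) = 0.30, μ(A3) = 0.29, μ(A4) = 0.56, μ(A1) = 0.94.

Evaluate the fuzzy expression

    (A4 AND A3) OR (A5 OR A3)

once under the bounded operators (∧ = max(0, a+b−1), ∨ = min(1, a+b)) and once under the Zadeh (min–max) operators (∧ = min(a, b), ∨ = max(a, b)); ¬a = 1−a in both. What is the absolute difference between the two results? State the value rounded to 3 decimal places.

0.290

Under bounded:
  A4 AND A3 = max(0, a+b−1) on (0.56, 0.29) = 0.00
  A5 OR A3 = min(1, a+b) on (0.30, 0.29) = 0.59
  (A4 AND A3) OR (A5 OR A3) = min(1, a+b) on (0.00, 0.59) = 0.59
  → value = 0.5900
Under Zadeh (min–max):
  A4 AND A3 = min(a, b) on (0.56, 0.29) = 0.29
  A5 OR A3 = max(a, b) on (0.30, 0.29) = 0.30
  (A4 AND A3) OR (A5 OR A3) = max(a, b) on (0.29, 0.30) = 0.30
  → value = 0.3000
|0.5900 − 0.3000| = 0.290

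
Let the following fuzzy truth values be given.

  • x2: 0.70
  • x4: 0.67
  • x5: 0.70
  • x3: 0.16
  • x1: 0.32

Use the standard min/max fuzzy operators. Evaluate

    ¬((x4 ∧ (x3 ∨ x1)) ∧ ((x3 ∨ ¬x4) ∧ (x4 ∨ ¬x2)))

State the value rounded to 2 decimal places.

x3 ∨ x1 = max(a, b) on (0.16, 0.32) = 0.32
x4 ∧ (x3 ∨ x1) = min(a, b) on (0.67, 0.32) = 0.32
¬x4 = 1 − 0.67 = 0.33
x3 ∨ ¬x4 = max(a, b) on (0.16, 0.33) = 0.33
¬x2 = 1 − 0.70 = 0.30
x4 ∨ ¬x2 = max(a, b) on (0.67, 0.30) = 0.67
(x3 ∨ ¬x4) ∧ (x4 ∨ ¬x2) = min(a, b) on (0.33, 0.67) = 0.33
(x4 ∧ (x3 ∨ x1)) ∧ ((x3 ∨ ¬x4) ∧ (x4 ∨ ¬x2)) = min(a, b) on (0.32, 0.33) = 0.32
¬((x4 ∧ (x3 ∨ x1)) ∧ ((x3 ∨ ¬x4) ∧ (x4 ∨ ¬x2))) = 1 − 0.32 = 0.68

0.68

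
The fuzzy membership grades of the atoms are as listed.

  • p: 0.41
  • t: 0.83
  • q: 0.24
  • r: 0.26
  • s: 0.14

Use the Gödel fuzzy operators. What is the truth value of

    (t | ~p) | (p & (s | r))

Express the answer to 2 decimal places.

0.83

~p = 1 − 0.41 = 0.59
t | ~p = max(a, b) on (0.83, 0.59) = 0.83
s | r = max(a, b) on (0.14, 0.26) = 0.26
p & (s | r) = min(a, b) on (0.41, 0.26) = 0.26
(t | ~p) | (p & (s | r)) = max(a, b) on (0.83, 0.26) = 0.83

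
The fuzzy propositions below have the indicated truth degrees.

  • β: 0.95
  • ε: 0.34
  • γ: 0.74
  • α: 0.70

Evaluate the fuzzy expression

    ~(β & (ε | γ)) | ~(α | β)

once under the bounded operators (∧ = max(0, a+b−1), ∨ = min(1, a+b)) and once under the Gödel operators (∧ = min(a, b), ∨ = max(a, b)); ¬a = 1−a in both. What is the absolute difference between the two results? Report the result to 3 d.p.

Under bounded:
  ε | γ = min(1, a+b) on (0.34, 0.74) = 1.00
  β & (ε | γ) = max(0, a+b−1) on (0.95, 1.00) = 0.95
  ~(β & (ε | γ)) = 1 − 0.95 = 0.05
  α | β = min(1, a+b) on (0.70, 0.95) = 1.00
  ~(α | β) = 1 − 1.00 = 0.00
  ~(β & (ε | γ)) | ~(α | β) = min(1, a+b) on (0.05, 0.00) = 0.05
  → value = 0.0500
Under Gödel:
  ε | γ = max(a, b) on (0.34, 0.74) = 0.74
  β & (ε | γ) = min(a, b) on (0.95, 0.74) = 0.74
  ~(β & (ε | γ)) = 1 − 0.74 = 0.26
  α | β = max(a, b) on (0.70, 0.95) = 0.95
  ~(α | β) = 1 − 0.95 = 0.05
  ~(β & (ε | γ)) | ~(α | β) = max(a, b) on (0.26, 0.05) = 0.26
  → value = 0.2600
|0.0500 − 0.2600| = 0.210

0.210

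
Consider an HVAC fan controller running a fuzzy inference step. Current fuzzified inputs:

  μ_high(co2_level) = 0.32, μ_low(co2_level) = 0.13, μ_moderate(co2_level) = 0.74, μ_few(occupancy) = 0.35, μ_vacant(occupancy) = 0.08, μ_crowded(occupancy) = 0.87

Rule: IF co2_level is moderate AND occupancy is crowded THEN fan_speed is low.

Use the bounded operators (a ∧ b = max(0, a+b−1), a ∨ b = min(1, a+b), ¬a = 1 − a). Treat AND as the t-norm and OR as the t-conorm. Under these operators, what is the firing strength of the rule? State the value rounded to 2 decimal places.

0.61

firing strength: moderate=0.74, crowded=0.87; AND[max(0, a+b−1)] → w = 0.61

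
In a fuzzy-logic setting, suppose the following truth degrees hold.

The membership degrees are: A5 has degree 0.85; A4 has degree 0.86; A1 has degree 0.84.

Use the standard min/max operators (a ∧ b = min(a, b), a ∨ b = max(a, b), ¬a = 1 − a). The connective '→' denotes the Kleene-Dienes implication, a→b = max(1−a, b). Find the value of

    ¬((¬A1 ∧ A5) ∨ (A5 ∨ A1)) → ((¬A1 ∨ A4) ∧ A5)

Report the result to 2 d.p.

¬A1 = 1 − 0.84 = 0.16
¬A1 ∧ A5 = min(a, b) on (0.16, 0.85) = 0.16
A5 ∨ A1 = max(a, b) on (0.85, 0.84) = 0.85
(¬A1 ∧ A5) ∨ (A5 ∨ A1) = max(a, b) on (0.16, 0.85) = 0.85
¬((¬A1 ∧ A5) ∨ (A5 ∨ A1)) = 1 − 0.85 = 0.15
¬A1 = 1 − 0.84 = 0.16
¬A1 ∨ A4 = max(a, b) on (0.16, 0.86) = 0.86
(¬A1 ∨ A4) ∧ A5 = min(a, b) on (0.86, 0.85) = 0.85
¬((¬A1 ∧ A5) ∨ (A5 ∨ A1)) → ((¬A1 ∨ A4) ∧ A5)  [Kleene-Dienes: max(1−a, b)] with a=0.15, b=0.85 → 0.85

0.85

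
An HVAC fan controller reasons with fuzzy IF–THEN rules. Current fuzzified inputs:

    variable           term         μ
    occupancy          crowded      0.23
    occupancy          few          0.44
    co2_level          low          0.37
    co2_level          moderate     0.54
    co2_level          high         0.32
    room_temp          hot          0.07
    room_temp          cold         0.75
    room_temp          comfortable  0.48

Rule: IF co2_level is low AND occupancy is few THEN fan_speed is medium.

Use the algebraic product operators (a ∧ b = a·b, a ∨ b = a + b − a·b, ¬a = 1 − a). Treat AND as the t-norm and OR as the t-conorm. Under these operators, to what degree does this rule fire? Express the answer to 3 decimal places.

0.163

firing strength: low=0.37, few=0.44; AND[a·b] → w = 0.1628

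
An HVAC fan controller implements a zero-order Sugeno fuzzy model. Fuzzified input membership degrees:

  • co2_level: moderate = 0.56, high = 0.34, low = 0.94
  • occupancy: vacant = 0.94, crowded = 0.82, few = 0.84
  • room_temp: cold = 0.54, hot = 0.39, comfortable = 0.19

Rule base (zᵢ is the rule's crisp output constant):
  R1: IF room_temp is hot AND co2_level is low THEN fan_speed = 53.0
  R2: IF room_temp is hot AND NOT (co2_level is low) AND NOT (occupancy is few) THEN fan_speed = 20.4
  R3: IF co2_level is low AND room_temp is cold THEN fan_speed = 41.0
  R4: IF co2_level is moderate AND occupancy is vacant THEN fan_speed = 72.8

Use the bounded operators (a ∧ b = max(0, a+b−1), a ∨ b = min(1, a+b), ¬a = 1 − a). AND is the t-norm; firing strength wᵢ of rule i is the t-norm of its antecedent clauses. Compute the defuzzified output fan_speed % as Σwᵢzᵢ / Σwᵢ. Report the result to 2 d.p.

56.16

R1 (z=53.0): hot=0.39, low=0.94; AND[max(0, a+b−1)] → w = 0.33
R2 (z=20.4): hot=0.39, ¬low=1−0.94=0.06, ¬few=1−0.84=0.16; AND[max(0, a+b−1)] → w = 0.00
R3 (z=41.0): low=0.94, cold=0.54; AND[max(0, a+b−1)] → w = 0.48
R4 (z=72.8): moderate=0.56, vacant=0.94; AND[max(0, a+b−1)] → w = 0.50
Weighted average = (0.33·53.0 + 0.00·20.4 + 0.48·41.0 + 0.50·72.8) / (0.33 + 0.00 + 0.48 + 0.50)
  = 73.5700 / 1.3100 = 56.16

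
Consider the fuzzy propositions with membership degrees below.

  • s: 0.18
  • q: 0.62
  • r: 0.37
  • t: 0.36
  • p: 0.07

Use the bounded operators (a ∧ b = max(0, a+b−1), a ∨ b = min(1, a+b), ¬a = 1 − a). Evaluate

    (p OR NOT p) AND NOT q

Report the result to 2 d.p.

NOT p = 1 − 0.07 = 0.93
p OR NOT p = min(1, a+b) on (0.07, 0.93) = 1.00
NOT q = 1 − 0.62 = 0.38
(p OR NOT p) AND NOT q = max(0, a+b−1) on (1.00, 0.38) = 0.38

0.38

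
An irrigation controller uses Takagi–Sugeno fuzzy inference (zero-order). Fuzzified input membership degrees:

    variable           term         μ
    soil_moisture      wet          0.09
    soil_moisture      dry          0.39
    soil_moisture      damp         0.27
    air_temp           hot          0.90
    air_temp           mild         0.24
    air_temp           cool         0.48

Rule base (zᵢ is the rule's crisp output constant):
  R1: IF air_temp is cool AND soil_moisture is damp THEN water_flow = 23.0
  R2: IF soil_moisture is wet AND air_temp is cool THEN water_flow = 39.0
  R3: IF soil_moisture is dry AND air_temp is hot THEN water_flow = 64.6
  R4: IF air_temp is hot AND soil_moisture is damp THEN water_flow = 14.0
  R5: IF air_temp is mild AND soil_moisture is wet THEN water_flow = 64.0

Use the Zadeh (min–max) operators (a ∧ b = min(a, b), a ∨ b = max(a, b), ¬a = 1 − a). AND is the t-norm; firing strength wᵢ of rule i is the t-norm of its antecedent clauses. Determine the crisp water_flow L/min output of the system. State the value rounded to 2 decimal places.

R1 (z=23.0): cool=0.48, damp=0.27; AND[min(a, b)] → w = 0.27
R2 (z=39.0): wet=0.09, cool=0.48; AND[min(a, b)] → w = 0.09
R3 (z=64.6): dry=0.39, hot=0.90; AND[min(a, b)] → w = 0.39
R4 (z=14.0): hot=0.90, damp=0.27; AND[min(a, b)] → w = 0.27
R5 (z=64.0): mild=0.24, wet=0.09; AND[min(a, b)] → w = 0.09
Weighted average = (0.27·23.0 + 0.09·39.0 + 0.39·64.6 + 0.27·14.0 + 0.09·64.0) / (0.27 + 0.09 + 0.39 + 0.27 + 0.09)
  = 44.4540 / 1.1100 = 40.05

40.05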